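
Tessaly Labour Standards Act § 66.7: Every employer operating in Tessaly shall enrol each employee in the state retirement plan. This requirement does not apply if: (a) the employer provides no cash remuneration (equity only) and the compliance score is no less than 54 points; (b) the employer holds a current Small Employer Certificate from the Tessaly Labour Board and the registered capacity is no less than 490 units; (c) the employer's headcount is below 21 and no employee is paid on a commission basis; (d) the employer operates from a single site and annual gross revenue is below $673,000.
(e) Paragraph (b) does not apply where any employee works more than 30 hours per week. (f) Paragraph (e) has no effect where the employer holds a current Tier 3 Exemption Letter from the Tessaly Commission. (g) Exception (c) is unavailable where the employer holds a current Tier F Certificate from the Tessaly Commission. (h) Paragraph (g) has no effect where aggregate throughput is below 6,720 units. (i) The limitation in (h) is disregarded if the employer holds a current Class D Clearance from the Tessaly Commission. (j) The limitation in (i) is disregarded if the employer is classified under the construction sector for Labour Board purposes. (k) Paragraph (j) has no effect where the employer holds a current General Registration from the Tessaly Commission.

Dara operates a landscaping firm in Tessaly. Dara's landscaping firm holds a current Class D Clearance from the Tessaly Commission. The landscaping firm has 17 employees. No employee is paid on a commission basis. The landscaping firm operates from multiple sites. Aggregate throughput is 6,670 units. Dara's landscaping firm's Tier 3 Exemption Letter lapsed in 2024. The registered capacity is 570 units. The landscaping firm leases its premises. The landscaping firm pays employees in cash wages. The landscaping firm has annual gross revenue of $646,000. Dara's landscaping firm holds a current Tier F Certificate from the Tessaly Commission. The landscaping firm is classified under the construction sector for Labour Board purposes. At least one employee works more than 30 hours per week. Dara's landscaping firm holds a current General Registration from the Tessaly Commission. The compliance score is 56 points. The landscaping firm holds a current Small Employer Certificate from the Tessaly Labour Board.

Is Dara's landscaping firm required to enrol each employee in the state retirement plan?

Exception (a) fails — employees are paid cash wages.
All of (b)'s requirements are met (a current Small Employer Certificate is held; the registered capacity is 570 units, meeting the 490 units threshold). Turning to paragraphs (e)–(f): (e) is triggered — at least one employee exceeds 30 hours/week. (f), which would lift (e), is not triggered — the Tier 3 Exemption Letter is not current. (b) is therefore removed.
Exception (c)'s conditions are all satisfied: the employer's headcount is 17, below the 21 limit; no employee is paid on commission. Turning to paragraphs (g)–(k): (g) applies — a current Tier F Certificate is held. (h) would limit (g) — aggregate throughput is 6,670 units, below the 6,720 units limit — but (i) sets (h) aside: (i) is triggered — a current Class D Clearance is held. (j) operates (the landscaping firm is classified under the construction sector), but is overridden by (k): (k) applies — a current General Registration is held. Exception (c) does not apply.
Exception (d) does not apply: the employer operates from multiple sites.
No exception applies. The general rule governs.

Yes — Dara's landscaping firm must enrol each employee in the state retirement plan.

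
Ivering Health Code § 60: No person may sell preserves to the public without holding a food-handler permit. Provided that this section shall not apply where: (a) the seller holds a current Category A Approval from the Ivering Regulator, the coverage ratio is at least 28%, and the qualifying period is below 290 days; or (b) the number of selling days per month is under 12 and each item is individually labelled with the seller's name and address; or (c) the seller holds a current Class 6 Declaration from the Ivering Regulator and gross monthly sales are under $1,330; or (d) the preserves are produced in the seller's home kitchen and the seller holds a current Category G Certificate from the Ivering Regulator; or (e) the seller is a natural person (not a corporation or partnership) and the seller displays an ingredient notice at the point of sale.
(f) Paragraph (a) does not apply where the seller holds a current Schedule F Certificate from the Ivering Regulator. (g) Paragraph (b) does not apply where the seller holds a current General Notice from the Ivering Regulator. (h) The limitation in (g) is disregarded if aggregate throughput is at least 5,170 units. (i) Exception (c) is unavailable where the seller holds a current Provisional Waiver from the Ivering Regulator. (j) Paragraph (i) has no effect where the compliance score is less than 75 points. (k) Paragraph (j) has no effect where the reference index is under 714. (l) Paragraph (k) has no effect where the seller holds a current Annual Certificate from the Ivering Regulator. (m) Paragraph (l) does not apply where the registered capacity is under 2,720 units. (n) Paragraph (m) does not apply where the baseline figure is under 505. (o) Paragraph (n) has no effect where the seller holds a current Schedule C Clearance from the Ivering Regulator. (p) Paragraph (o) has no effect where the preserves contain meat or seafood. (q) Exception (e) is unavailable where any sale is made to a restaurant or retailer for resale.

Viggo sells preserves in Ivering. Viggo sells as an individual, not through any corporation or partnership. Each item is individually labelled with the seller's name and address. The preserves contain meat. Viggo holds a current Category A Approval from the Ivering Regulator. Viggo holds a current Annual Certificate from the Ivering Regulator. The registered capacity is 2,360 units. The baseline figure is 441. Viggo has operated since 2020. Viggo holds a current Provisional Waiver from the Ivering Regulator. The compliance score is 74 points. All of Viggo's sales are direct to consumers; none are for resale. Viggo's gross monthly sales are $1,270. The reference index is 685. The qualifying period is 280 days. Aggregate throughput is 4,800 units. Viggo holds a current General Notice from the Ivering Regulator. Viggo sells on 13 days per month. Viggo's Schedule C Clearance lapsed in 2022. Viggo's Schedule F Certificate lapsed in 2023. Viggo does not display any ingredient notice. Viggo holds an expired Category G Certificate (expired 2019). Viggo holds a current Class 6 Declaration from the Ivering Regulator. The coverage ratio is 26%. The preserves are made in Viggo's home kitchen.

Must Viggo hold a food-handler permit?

No — exception (c) applies; Viggo is not required to hold a food-handler permit.

Exception (a) does not apply: the coverage ratio is 26%, short of 28%.
Exception (b) requires that the number of selling days per month is under 12; but the number of selling days per month is 13, not under 12, so (b) is unavailable.
All of (c)'s requirements are met (a current Class 6 Declaration is held; gross monthly sales are $1,270, under the $1,330 limit). As to paragraphs (i)–(p): (i) would limit (c) — a current Provisional Waiver is held — but (j) sets (i) aside: (j) is triggered — the compliance score is 74 points, less than the 75 points limit. (k) is engaged (the reference index is 685, under the 714 limit), but is displaced by (l): (l) operates against (k): a current Annual Certificate is held. (m) would limit (l) — the registered capacity is 2,360 units, under the 2,720 units limit — but (n) sets (m) aside: (n) is triggered — the baseline figure is 441, under the 505 limit. (o), which would lift (n), is not triggered — the Schedule C Clearance is not current. (c) remains available.
Exception (d) does not apply: the Category G Certificate is not current.
Exception (e) fails — no ingredient notice is displayed.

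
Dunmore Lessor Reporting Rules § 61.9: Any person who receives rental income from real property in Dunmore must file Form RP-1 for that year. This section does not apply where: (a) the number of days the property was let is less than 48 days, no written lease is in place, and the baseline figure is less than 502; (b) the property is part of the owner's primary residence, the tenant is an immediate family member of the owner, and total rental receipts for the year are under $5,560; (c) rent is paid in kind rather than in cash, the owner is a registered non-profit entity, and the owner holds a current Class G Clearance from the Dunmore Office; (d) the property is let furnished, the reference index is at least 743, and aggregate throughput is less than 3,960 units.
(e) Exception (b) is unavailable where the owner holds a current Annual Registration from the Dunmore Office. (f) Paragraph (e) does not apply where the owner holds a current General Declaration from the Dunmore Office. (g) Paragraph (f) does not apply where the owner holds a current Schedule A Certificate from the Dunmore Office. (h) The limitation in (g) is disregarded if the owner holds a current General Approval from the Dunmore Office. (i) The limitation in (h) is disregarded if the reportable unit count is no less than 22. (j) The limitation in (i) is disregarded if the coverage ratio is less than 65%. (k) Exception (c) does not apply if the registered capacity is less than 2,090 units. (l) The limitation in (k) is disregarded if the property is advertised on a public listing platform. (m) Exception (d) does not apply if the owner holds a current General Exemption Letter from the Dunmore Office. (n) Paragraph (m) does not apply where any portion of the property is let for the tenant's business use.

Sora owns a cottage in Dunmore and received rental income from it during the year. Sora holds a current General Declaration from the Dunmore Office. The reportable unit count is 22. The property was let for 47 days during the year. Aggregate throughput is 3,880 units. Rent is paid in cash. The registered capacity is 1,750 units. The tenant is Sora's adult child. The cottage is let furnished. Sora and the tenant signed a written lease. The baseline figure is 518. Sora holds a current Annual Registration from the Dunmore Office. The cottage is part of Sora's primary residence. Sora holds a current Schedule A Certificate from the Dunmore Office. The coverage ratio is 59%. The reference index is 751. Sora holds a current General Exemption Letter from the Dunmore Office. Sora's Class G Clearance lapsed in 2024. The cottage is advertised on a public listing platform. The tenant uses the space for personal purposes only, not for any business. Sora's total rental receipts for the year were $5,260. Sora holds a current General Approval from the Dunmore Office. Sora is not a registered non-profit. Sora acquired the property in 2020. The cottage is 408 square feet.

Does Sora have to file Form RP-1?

No — exception (b) applies; Sora is not required to file Form RP-1.

Exception (a) requires that no written lease is in place; but a written lease is in place, so (a) is unavailable.
Exception (b) is satisfied on its face — the cottage is part of the primary residence; the tenant is an immediate family member; total rental receipts for the year are $5,260, under the $5,560 limit. Applying paragraphs (e)–(j): (e) would limit (b) — a current Annual Registration is held — but (f) sets (e) aside: (f) operates against (e): a current General Declaration is held. (g) would limit (f) — a current Schedule A Certificate is held — but (h) sets (g) aside: (h) operates against (g): a current General Approval is held. (i) operates (the reportable unit count is 22, meeting the 22 threshold), but is overridden by (j): (j) operates against (i): the coverage ratio is 59%, less than the 65% limit. Exception (b) stands.
Exception (c) fails — rent is paid in cash.
Exception (d)'s conditions are all satisfied: the property is let furnished; the reference index is 751, meeting the 743 threshold; aggregate throughput is 3,880 units, less than the 3,960 units limit. But applying paragraphs (m)–(n): (m) operates against (d): a current General Exemption Letter is held. (n) is not triggered (the space is used for personal purposes only), so (m) stands. So (d) is unavailable.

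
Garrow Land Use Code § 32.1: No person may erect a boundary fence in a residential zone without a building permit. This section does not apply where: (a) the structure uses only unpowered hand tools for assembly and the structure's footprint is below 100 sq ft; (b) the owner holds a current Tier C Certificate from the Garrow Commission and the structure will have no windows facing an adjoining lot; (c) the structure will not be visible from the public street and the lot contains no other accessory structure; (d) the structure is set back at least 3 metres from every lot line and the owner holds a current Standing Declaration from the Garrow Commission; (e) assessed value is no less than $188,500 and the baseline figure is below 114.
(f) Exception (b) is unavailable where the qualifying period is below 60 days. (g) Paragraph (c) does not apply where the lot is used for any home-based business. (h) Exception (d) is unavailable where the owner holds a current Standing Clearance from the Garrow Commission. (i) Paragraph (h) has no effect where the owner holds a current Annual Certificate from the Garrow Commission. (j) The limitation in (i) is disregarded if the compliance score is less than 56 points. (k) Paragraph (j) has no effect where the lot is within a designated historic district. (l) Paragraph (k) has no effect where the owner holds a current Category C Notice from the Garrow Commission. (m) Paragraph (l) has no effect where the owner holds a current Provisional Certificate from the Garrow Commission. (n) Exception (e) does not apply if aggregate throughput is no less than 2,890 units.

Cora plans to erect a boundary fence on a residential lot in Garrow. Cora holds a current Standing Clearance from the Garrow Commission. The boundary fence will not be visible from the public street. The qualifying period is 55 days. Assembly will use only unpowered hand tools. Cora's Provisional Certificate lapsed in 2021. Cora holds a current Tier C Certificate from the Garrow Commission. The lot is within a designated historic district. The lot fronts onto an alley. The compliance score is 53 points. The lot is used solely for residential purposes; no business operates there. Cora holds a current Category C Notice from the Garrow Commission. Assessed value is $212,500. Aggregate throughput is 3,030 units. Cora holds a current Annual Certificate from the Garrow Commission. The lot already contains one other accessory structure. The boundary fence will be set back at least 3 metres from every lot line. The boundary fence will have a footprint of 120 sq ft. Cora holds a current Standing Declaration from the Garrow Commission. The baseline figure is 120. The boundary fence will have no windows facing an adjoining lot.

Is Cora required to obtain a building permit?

Yes — Cora must obtain a building permit.

Exception (a) fails — the structure's footprint is 120 sq ft, not below 100 sq ft.
All of (b)'s requirements are met (a current Tier C Certificate is held; no windows face an adjoining lot). But: (f) operates — the qualifying period is 55 days, below the 60 days limit. Exception (b) does not apply.
Exception (c) requires that the lot contains no other accessory structure; but the lot already has another accessory structure, so (c) is unavailable.
All of (d)'s requirements are met (the setback is at least 3 m on every side; a current Standing Declaration is held). Turning to paragraphs (h)–(m): (h) operates against (d): a current Standing Clearance is held. (i) operates (a current Annual Certificate is held), but is itself disapplied by (j): (j) applies — the compliance score is 53 points, less than the 56 points limit. (k) would limit (j) — the lot is in a historic district — but (l) sets (k) aside: (l) is triggered — a current Category C Notice is held. (m), which would lift (l), is inapplicable — there is no Provisional Certificate in force. So (d) is unavailable.
Exception (e) fails — the baseline figure is 120, not below 114.
None of the exceptions is available; § 32.1 applies in full.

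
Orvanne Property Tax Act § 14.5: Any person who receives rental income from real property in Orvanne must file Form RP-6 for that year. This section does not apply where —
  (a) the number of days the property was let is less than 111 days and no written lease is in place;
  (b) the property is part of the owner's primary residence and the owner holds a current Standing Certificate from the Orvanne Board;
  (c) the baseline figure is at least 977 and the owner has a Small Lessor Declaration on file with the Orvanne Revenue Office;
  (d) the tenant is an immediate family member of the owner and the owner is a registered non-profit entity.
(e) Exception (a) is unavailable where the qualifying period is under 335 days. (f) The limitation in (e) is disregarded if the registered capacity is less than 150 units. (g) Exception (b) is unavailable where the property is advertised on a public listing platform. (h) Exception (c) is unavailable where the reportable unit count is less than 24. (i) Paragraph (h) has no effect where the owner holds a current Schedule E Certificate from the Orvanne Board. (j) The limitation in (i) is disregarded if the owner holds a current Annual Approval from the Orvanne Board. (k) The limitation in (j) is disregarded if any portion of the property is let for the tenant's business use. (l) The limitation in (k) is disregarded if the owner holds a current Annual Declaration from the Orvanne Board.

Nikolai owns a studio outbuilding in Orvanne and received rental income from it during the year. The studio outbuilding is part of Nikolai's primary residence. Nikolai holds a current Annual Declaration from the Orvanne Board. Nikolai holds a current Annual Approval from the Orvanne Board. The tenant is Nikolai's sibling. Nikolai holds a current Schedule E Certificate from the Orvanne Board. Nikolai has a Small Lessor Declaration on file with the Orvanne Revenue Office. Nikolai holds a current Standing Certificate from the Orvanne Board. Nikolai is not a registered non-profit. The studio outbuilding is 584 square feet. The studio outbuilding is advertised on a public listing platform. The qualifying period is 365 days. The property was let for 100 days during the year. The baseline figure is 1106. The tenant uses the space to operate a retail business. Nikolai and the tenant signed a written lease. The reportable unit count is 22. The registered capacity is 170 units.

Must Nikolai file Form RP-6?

Exception (a) requires that no written lease is in place; but a written lease is in place, so (a) is unavailable.
Exception (b): the studio outbuilding is part of the primary residence; a current Standing Certificate is held — every condition holds. But: (g) operates against (b): the property is publicly advertised. (b) is therefore removed.
All of (c)'s requirements are met (the baseline figure is 1,106, meeting the 977 threshold; a Small Lessor Declaration is on file). But applying paragraphs (h)–(l): (h) operates against (c): the reportable unit count is 22, less than the 24 limit. (i) operates (a current Schedule E Certificate is held), but yields to (j): (j) is triggered — a current Annual Approval is held. (k) is triggered (the space is let for business use), but is displaced by (l): (l) is triggered — a current Annual Declaration is held. Exception (c) does not apply.
Exception (d) requires that the owner is a registered non-profit entity; but Nikolai is not a registered non-profit, so (d) is unavailable.
Every exception is unavailable, so the rule governs.

Yes — Nikolai must file Form RP-6.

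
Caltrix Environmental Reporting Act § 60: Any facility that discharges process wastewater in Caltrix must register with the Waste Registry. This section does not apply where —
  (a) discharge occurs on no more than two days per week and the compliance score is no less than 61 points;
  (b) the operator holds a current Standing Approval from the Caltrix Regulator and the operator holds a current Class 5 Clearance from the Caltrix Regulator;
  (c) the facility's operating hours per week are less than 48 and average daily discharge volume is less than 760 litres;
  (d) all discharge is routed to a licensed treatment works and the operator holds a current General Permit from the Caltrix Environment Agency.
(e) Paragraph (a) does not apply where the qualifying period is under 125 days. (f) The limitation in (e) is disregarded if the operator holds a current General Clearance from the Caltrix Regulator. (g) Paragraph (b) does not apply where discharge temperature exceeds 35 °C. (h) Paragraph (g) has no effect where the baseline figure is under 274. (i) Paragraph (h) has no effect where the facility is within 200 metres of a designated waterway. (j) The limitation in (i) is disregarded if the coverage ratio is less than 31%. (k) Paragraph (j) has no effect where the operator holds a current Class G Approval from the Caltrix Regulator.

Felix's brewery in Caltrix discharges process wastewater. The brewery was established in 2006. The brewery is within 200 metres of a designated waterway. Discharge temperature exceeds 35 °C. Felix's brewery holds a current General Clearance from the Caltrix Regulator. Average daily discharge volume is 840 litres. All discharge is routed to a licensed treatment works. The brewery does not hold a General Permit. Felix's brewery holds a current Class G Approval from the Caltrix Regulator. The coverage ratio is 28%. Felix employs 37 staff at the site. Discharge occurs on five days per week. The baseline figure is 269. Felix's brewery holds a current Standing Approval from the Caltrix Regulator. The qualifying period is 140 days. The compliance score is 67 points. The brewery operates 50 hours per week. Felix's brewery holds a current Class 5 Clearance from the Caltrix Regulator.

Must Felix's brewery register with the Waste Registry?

Exception (a) requires that discharge occurs on no more than two days per week; but discharge occurs on five days per week, so (a) is unavailable.
Exception (b): a current Standing Approval is held; a current Class 5 Clearance is held — every condition holds. Turning to paragraphs (g)–(k): (g) operates — discharge temperature exceeds 35 °C. (h) would limit (g) — the baseline figure is 269, under the 274 limit — but (i) sets (h) aside: (i) applies — the brewery is within 200 m of a designated waterway. (j) operates (the coverage ratio is 28%, less than the 31% limit), but is overridden by (k): (k) operates against (j): a current Class G Approval is held. (b) is therefore removed.
Exception (c) requires that the facility's operating hours per week are less than 48; but the facility's operating hours per week are 50, not less than 48, so (c) is unavailable.
Exception (d) requires that the operator holds a current General Permit from the Caltrix Environment Agency; but no General Permit is held, so (d) is unavailable.
None of the exceptions is available; § 60 applies in full.

Yes — Felix's brewery must register with the Waste Registry.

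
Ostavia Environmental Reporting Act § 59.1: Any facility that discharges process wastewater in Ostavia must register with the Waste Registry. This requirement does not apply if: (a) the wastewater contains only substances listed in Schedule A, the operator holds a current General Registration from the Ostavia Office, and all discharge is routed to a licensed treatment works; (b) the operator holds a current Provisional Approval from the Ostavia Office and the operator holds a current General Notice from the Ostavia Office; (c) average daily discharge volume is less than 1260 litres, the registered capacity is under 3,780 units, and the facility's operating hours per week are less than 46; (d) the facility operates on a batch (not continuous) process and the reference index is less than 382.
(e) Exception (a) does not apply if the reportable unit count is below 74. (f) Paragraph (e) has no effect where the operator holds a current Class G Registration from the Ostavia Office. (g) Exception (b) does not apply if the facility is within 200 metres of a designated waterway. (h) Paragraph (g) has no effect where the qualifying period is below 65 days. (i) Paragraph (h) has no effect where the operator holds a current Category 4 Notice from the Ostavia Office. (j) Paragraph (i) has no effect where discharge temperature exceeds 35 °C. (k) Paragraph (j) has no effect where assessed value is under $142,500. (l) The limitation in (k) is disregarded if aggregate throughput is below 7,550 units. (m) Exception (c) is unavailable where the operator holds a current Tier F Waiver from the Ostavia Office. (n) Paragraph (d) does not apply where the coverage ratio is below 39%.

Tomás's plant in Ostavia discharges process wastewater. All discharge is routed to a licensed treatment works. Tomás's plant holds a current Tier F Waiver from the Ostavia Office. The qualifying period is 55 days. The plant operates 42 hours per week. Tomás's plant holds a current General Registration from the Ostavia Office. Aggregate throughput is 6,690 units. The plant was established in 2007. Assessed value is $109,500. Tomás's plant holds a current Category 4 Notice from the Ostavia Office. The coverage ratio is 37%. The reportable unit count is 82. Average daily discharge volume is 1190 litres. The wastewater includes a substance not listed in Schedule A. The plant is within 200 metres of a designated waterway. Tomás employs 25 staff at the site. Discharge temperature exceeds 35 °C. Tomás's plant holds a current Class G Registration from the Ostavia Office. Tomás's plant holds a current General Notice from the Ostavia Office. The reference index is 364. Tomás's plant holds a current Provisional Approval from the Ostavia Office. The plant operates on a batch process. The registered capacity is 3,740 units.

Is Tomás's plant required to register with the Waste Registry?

No — exception (b) applies; Tomás's plant is not required to register with the Waste Registry.

Exception (a) requires that the wastewater contains only substances listed in Schedule A; but the wastewater includes a non-Schedule-A substance, so (a) is unavailable.
Exception (b)'s conditions are all satisfied: a current Provisional Approval is held; a current General Notice is held. Considering the limiting provisions: (g) applies (the plant is within 200 m of a designated waterway), but yields to (h): (h) operates against (g): the qualifying period is 55 days, below the 65 days limit. (i) would limit (h) — a current Category 4 Notice is held — but (j) sets (i) aside: (j) operates against (i): discharge temperature exceeds 35 °C. (k) would limit (j) — assessed value is $109,500, under the $142,500 limit — but (l) sets (k) aside: (l) is triggered — aggregate throughput is 6,690 units, below the 7,550 units limit. (b) remains available.
All of (c)'s requirements are met (average daily discharge volume is 1190 litres, less than the 1260 litres limit; the registered capacity is 3,740 units, under the 3,780 units limit; the facility's operating hours per week are 42, less than the 46 limit). However, paragraph (m) must be considered: (m) operates against (c): a current Tier F Waiver is held. (c) is therefore removed.
Exception (d): the facility operates on a batch process; the reference index is 364, less than the 382 limit — every condition holds. However, paragraph (n) must be considered: (n) operates — the coverage ratio is 37%, below the 39% limit. So (d) is unavailable.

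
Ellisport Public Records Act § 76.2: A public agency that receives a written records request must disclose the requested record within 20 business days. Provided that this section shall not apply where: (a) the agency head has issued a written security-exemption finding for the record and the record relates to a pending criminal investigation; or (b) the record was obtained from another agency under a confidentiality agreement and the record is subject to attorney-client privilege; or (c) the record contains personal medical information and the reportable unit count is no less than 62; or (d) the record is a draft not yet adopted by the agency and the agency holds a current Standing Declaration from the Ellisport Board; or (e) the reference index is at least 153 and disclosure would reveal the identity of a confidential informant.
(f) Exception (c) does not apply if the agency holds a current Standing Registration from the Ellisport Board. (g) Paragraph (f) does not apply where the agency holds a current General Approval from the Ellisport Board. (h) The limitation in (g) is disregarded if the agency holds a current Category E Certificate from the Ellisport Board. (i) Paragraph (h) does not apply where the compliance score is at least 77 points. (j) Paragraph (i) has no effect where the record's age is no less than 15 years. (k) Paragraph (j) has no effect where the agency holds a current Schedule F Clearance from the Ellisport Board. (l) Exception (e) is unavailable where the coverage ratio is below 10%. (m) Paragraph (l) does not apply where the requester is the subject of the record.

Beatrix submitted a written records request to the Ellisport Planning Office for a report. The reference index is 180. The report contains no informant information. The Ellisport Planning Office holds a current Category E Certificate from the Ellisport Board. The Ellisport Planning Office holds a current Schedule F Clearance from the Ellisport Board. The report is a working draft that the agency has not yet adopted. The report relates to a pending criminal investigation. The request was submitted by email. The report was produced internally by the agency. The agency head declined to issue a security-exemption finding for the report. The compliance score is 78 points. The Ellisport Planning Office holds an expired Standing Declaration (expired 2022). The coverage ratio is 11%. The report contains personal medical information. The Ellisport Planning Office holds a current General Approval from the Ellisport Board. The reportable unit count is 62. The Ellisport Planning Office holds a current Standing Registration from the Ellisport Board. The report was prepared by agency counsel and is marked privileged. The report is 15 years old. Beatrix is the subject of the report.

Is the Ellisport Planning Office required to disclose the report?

No — exception (c) applies; the Ellisport Planning Office is not required to disclose the report.

Exception (a) does not apply: the agency head declined to issue a security-exemption finding.
Exception (b) fails — the report was produced internally.
All of (c)'s requirements are met (the report contains personal medical information; the reportable unit count is 62, meeting the 62 threshold). Applying paragraphs (f)–(k): (f) applies (a current Standing Registration is held), but yields to (g): (g) operates — a current General Approval is held. (h) would limit (g) — a current Category E Certificate is held — but (i) sets (h) aside: (i) is triggered — the compliance score is 78 points, meeting the 77 points threshold. (j) operates (the record's age is 15 years, meeting the 15 years threshold), but is itself disapplied by (k): (k) operates against (j): a current Schedule F Clearance is held. Exception (c) stands.
Exception (d) does not apply: the Standing Declaration is not current.
Exception (e) fails — the report contains no informant information.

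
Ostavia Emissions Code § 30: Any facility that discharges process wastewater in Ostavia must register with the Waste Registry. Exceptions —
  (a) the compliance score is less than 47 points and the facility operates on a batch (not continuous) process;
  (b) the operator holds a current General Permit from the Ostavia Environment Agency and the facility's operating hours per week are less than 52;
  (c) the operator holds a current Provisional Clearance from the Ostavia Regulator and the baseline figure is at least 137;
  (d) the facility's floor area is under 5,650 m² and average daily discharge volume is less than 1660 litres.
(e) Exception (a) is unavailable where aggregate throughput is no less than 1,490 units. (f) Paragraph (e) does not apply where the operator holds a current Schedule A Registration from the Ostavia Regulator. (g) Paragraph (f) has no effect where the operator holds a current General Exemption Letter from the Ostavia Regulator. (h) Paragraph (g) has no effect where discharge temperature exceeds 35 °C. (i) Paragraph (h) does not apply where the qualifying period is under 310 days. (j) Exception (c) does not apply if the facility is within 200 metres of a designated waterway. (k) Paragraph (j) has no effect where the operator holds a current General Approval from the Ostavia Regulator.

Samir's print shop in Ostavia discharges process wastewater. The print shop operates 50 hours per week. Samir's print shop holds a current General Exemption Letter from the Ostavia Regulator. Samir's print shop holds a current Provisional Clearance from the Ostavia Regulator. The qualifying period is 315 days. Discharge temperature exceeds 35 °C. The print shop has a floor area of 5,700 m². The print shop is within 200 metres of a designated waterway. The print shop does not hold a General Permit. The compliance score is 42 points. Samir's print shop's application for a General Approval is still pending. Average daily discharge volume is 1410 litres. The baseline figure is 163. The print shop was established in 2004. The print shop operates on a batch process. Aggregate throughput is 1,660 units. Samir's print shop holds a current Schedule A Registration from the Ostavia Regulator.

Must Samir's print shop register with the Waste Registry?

Exception (a) is satisfied on its face — the compliance score is 42 points, less than the 47 points limit; the facility operates on a batch process. As to paragraphs (e)–(i): (e) would limit (a) — aggregate throughput is 1,660 units, meeting the 1,490 units threshold — but (f) sets (e) aside: (f) operates against (e): a current Schedule A Registration is held. (g) operates (a current General Exemption Letter is held), but is set aside by (h): (h) is triggered — discharge temperature exceeds 35 °C. (i) is inapplicable (the qualifying period is 315 days, not under 310 days), so (h) stands. Exception (a) stands.
Exception (b) fails — no General Permit is held.
Exception (c): a current Provisional Clearance is held; the baseline figure is 163, meeting the 137 threshold — every condition holds. Turning to paragraphs (j)–(k): (j) operates — the print shop is within 200 m of a designated waterway. (k) does not operate here (no current General Approval is held), so (j) stands. So (c) is unavailable.
Exception (d) requires that the facility's floor area is under 5,650 m²; but the facility's floor area is 5,700 m², not under 5,650 m², so (d) is unavailable.

No — exception (a) applies; Samir's print shop is not required to register with the Waste Registry.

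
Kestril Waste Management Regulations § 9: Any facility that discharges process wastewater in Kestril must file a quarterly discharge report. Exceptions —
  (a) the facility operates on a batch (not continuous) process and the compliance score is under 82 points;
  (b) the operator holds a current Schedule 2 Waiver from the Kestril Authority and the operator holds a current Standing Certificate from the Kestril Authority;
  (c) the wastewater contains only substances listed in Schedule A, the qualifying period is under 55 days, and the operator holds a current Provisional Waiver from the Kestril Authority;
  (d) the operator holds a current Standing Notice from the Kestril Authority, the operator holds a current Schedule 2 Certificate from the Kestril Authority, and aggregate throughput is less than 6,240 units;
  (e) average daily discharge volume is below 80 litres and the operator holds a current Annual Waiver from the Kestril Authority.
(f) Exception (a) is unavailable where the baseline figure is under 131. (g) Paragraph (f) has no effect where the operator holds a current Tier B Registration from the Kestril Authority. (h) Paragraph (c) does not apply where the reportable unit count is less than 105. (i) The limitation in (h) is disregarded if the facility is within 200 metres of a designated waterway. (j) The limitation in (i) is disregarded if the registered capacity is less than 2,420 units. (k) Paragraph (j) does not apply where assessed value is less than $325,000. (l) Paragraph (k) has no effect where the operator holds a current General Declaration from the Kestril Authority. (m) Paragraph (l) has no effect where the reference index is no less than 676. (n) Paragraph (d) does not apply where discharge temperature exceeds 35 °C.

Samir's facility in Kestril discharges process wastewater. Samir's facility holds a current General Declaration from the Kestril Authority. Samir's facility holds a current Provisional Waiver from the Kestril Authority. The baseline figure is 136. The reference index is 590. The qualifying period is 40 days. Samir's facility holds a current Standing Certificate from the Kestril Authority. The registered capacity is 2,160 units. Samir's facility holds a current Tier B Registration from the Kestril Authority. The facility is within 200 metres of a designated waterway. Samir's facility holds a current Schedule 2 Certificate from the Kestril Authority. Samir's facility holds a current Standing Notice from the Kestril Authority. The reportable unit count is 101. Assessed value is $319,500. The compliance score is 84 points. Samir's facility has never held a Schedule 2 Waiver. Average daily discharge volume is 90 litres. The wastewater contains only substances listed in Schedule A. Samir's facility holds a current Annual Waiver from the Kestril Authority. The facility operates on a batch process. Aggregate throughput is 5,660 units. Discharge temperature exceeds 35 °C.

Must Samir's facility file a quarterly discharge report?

Exception (a) does not apply: the compliance score is 84 points, not under 82 points.
Exception (b) does not apply: no current Schedule 2 Waiver is held.
Exception (c) is satisfied on its face — the wastewater is Schedule-A-only; the qualifying period is 40 days, under the 55 days limit; a current Provisional Waiver is held. However, paragraphs (h)–(m) must be considered: (h) operates against (c): the reportable unit count is 101, less than the 105 limit. (i) would limit (h) — the facility is within 200 m of a designated waterway — but (j) sets (i) aside: (j) is engaged — the registered capacity is 2,160 units, less than the 2,420 units limit. (k) would limit (j) — assessed value is $319,500, less than the $325,000 limit — but (l) sets (k) aside: (l) operates — a current General Declaration is held. (m), which would lift (l), does not operate here — the reference index is 590, short of 676. So (c) is unavailable.
Exception (d): a current Standing Notice is held; a current Schedule 2 Certificate is held; aggregate throughput is 5,660 units, less than the 6,240 units limit — every condition holds. But applying paragraph (n): (n) applies — discharge temperature exceeds 35 °C. Exception (d) does not apply.
Exception (e) requires that average daily discharge volume is below 80 litres; but average daily discharge volume is 90 litres, not below 80 litres, so (e) is unavailable.
None of the exceptions is available; § 9 applies in full.

Yes — Samir's facility must file a quarterly discharge report.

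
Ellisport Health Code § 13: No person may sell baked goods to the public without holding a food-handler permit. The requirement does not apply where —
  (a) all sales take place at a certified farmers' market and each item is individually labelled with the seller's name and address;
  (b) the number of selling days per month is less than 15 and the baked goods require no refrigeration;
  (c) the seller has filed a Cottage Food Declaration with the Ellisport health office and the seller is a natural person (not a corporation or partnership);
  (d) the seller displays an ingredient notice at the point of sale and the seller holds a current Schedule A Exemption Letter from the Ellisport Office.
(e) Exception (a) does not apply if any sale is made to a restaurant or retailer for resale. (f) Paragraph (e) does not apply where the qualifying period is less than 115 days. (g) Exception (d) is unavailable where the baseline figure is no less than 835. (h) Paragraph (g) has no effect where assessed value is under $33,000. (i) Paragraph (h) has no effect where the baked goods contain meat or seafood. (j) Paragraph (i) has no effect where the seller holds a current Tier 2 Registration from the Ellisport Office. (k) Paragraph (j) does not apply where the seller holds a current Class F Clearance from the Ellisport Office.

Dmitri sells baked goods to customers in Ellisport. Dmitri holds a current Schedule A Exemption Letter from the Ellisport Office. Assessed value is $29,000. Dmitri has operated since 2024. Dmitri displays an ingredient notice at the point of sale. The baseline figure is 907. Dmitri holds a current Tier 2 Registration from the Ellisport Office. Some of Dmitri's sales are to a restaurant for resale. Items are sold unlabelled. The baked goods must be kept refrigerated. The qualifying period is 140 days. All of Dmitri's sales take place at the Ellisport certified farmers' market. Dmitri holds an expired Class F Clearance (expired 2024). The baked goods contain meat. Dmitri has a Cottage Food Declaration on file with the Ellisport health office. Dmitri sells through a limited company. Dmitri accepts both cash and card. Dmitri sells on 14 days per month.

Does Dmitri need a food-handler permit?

No — exception (d) applies; Dmitri is not required to hold a food-handler permit.

Exception (a) does not apply: items are sold unlabelled.
Exception (b) fails — the baked goods require refrigeration.
Exception (c) does not apply: the seller operates through a limited company.
All of (d)'s requirements are met (an ingredient notice is displayed; a current Schedule A Exemption Letter is held). Under paragraphs (g)–(k): (g) is engaged (the baseline figure is 907, meeting the 835 threshold), but is set aside by (h): (h) operates — assessed value is $29,000, under the $33,000 limit. (i) would limit (h) — the baked goods contain meat — but (j) sets (i) aside: (j) applies — a current Tier 2 Registration is held. (k) is not triggered (there is no Class F Clearance in force), so (j) stands. So (d) applies.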